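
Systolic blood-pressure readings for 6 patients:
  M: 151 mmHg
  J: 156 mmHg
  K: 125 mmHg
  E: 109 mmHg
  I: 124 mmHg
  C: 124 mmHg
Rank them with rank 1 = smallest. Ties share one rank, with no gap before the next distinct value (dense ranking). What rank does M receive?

4

Sorted (ascending): 109, 124, 124, 125, 151, 156
The 2 values of 124 share dense rank 2.
Remaining distinct values take the next consecutive integers.
M has value 151 mmHg → rank 4.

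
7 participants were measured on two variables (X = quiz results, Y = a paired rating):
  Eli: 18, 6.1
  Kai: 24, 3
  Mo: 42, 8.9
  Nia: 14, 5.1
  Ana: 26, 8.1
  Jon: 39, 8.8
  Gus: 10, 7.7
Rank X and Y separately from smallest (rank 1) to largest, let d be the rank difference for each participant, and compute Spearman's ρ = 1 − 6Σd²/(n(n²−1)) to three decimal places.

0.679

Ranks of variable 1: 3, 4, 7, 2, 5, 6, 1
Ranks of variable 2: 3, 1, 7, 2, 5, 6, 4
d = r₁ − r₂: 0, 3, 0, 0, 0, 0, -3
d²: 0, 9, 0, 0, 0, 0, 9; Σd² = 18
ρ = 1 − 6·18/(7·48) = 1 − 108/336 = 0.679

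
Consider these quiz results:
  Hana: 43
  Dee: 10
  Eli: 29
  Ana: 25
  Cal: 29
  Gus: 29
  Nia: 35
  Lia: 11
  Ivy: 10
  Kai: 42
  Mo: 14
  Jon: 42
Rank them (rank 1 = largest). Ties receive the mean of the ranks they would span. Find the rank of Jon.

2.5

Sorted (descending): 43, 42, 42, 35, 29, 29, 29, 25, 14, 11, 10, 10
The 2 values of 42 occupy positions 2–3 → average rank (2+3)/2 = 2.5.
The 3 values of 29 occupy positions 5–7 → average rank 6.
The 2 values of 10 occupy positions 11–12 → average rank (11+12)/2 = 11.5.
Jon has value 42 → rank 2.5.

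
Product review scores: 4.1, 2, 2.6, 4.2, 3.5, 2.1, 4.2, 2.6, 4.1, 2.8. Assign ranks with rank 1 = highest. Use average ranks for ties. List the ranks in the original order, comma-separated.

3.5, 10, 7.5, 1.5, 5, 9, 1.5, 7.5, 3.5, 6

Sorted (descending): 4.2, 4.2, 4.1, 4.1, 3.5, 2.8, 2.6, 2.6, 2.1, 2
The 2 values of 4.2 occupy positions 1–2 → average rank (1+2)/2 = 1.5.
The 2 values of 4.1 occupy positions 3–4 → average rank (3+4)/2 = 3.5.
The 2 values of 2.6 occupy positions 7–8 → average rank (7+8)/2 = 7.5.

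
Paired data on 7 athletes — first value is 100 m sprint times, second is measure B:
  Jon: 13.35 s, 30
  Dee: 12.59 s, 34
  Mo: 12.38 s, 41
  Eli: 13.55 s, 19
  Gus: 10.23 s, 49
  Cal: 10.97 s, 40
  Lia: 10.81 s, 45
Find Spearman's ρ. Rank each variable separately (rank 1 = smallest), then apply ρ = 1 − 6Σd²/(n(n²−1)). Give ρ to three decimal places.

Ranks of variable 1: 6, 5, 4, 7, 1, 3, 2
Ranks of variable 2: 2, 3, 5, 1, 7, 4, 6
d = r₁ − r₂: 4, 2, -1, 6, -6, -1, -4
d²: 16, 4, 1, 36, 36, 1, 16; Σd² = 110
ρ = 1 − 6·110/(7·48) = 1 − 660/336 = -0.964

-0.964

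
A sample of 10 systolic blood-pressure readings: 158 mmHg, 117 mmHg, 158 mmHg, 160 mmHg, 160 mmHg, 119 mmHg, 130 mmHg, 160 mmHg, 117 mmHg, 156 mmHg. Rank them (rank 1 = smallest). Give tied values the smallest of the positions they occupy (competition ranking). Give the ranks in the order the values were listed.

6, 1, 6, 8, 8, 3, 4, 8, 1, 5

Sorted (ascending): 117, 117, 119, 130, 156, 158, 158, 160, 160, 160
The 2 values of 117 occupy positions 1–2 → each gets rank 1.
The 2 values of 158 occupy positions 6–7 → each gets rank 6.
The 3 values of 160 occupy positions 8–10 → each gets rank 8.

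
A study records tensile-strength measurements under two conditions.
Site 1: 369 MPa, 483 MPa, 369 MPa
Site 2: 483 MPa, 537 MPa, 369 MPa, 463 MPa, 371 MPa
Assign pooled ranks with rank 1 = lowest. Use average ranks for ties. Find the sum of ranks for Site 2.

25.5

Sorted (ascending): 369, 369, 369, 371, 463, 483, 483, 537
The 3 values of 369 occupy positions 1–3 → average rank 2.
The 2 values of 483 occupy positions 6–7 → average rank (6+7)/2 = 6.5.
Site 2 values → pooled ranks: 483→6.5, 537→8, 369→2, 463→5, 371→4
Rank sum = 6.5 + 8 + 2 + 5 + 4 = 25.5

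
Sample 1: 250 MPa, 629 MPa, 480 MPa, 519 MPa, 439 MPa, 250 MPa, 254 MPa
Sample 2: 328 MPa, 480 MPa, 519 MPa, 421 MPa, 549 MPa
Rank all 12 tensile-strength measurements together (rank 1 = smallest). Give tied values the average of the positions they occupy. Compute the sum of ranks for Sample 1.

Sorted (ascending): 250, 250, 254, 328, 421, 439, 480, 480, 519, 519, 549, 629
The 2 values of 250 occupy positions 1–2 → average rank (1+2)/2 = 1.5.
The 2 values of 480 occupy positions 7–8 → average rank (7+8)/2 = 7.5.
The 2 values of 519 occupy positions 9–10 → average rank (9+10)/2 = 9.5.
Sample 1 values → pooled ranks: 250→1.5, 629→12, 480→7.5, 519→9.5, 439→6, 250→1.5, 254→3
Rank sum = 1.5 + 12 + 7.5 + 9.5 + 6 + 1.5 + 3 = 41

41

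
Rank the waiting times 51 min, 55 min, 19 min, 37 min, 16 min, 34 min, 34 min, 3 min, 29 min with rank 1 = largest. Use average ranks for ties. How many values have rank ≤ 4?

Sorted (descending): 55, 51, 37, 34, 34, 29, 19, 16, 3
The 2 values of 34 occupy positions 4–5 → average rank (4+5)/2 = 4.5.
Ranks ≤ 4: {1, 2, 3} → 3 values.

3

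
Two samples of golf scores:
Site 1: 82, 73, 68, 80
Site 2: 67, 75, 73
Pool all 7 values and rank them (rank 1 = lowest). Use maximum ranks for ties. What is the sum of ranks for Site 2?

Sorted (ascending): 67, 68, 73, 73, 75, 80, 82
The 2 values of 73 occupy positions 3–4 → each gets rank 4.
Site 2 values → pooled ranks: 67→1, 75→5, 73→4
Rank sum = 1 + 5 + 4 = 10

10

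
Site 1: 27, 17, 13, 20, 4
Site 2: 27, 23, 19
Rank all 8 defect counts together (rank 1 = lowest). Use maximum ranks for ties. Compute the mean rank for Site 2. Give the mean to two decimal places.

Sorted (ascending): 4, 13, 17, 19, 20, 23, 27, 27
The 2 values of 27 occupy positions 7–8 → each gets rank 8.
Site 2 values → pooled ranks: 27→8, 23→6, 19→4
Mean rank = (8 + 6 + 4) / 3 = 6.00

6.00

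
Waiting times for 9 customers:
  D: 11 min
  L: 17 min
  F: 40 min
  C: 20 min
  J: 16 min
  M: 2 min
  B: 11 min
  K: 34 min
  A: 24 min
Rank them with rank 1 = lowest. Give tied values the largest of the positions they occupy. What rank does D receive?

Sorted (ascending): 2, 11, 11, 16, 17, 20, 24, 34, 40
The 2 values of 11 occupy positions 2–3 → each gets rank 3.
D has value 11 min → rank 3.

3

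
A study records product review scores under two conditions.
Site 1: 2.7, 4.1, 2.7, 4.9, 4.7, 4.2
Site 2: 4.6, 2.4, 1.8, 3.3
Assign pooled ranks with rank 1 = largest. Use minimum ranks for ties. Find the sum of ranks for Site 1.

Sorted (descending): 4.9, 4.7, 4.6, 4.2, 4.1, 3.3, 2.7, 2.7, 2.4, 1.8
The 2 values of 2.7 occupy positions 7–8 → each gets rank 7.
Site 1 values → pooled ranks: 2.7→7, 4.1→5, 2.7→7, 4.9→1, 4.7→2, 4.2→4
Rank sum = 7 + 5 + 7 + 1 + 2 + 4 = 26

26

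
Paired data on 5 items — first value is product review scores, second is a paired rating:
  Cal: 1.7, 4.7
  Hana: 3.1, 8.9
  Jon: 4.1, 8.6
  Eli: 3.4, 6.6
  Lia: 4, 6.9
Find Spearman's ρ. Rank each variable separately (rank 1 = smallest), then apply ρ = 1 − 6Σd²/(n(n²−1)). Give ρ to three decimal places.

Ranks of variable 1: 1, 2, 5, 3, 4
Ranks of variable 2: 1, 5, 4, 2, 3
d = r₁ − r₂: 0, -3, 1, 1, 1
d²: 0, 9, 1, 1, 1; Σd² = 12
ρ = 1 − 6·12/(5·24) = 1 − 72/120 = 0.400

0.400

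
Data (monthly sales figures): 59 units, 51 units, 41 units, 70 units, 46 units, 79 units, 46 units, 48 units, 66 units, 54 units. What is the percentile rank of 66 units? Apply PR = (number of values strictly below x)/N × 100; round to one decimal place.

N = 10.
Strictly below 66: 7. Equal to 66: 1.
PR = 7/10 × 100 = 70.0

70.0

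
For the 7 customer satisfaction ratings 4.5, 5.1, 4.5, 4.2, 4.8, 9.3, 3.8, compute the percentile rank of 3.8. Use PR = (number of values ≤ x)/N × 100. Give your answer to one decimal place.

N = 7.
Strictly below 3.8: 0. Equal to 3.8: 1.
PR = 1/7 × 100 = 14.3

14.3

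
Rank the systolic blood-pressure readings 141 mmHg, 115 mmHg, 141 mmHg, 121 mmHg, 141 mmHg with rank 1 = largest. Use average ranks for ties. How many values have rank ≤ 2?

Sorted (descending): 141, 141, 141, 121, 115
The 3 values of 141 occupy positions 1–3 → average rank 2.
Ranks ≤ 2: {2, 2, 2} → 3 values.

3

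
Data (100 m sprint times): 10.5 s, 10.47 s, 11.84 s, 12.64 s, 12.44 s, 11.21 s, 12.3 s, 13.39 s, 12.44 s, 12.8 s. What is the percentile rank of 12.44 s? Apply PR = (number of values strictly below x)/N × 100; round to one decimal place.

N = 10.
Strictly below 12.44: 5. Equal to 12.44: 2.
PR = 5/10 × 100 = 50.0

50.0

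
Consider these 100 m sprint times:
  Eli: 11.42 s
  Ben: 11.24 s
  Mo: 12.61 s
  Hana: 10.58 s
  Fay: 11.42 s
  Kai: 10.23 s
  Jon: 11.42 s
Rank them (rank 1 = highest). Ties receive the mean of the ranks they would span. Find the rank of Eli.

3

Sorted (descending): 12.61, 11.42, 11.42, 11.42, 11.24, 10.58, 10.23
The 3 values of 11.42 occupy positions 2–4 → average rank 3.
Eli has value 11.42 s → rank 3.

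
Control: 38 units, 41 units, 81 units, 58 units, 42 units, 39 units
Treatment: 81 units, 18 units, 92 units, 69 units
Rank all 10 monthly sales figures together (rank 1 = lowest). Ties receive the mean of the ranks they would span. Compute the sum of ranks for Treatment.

Sorted (ascending): 18, 38, 39, 41, 42, 58, 69, 81, 81, 92
The 2 values of 81 occupy positions 8–9 → average rank (8+9)/2 = 8.5.
Treatment values → pooled ranks: 81→8.5, 18→1, 92→10, 69→7
Rank sum = 8.5 + 1 + 10 + 7 = 26.5

26.5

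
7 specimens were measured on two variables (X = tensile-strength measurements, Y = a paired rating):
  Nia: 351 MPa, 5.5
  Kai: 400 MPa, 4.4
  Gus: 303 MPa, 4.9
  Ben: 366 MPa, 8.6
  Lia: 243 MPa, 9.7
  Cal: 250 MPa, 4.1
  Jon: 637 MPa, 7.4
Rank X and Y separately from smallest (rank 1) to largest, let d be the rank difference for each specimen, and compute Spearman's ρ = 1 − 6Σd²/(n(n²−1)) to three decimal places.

Ranks of variable 1: 4, 6, 3, 5, 1, 2, 7
Ranks of variable 2: 4, 2, 3, 6, 7, 1, 5
d = r₁ − r₂: 0, 4, 0, -1, -6, 1, 2
d²: 0, 16, 0, 1, 36, 1, 4; Σd² = 58
ρ = 1 − 6·58/(7·48) = 1 − 348/336 = -0.036

-0.036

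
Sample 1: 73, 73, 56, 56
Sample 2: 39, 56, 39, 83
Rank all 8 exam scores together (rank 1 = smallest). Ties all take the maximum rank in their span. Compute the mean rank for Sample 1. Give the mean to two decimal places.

6.00

Sorted (ascending): 39, 39, 56, 56, 56, 73, 73, 83
The 2 values of 39 occupy positions 1–2 → each gets rank 2.
The 3 values of 56 occupy positions 3–5 → each gets rank 5.
The 2 values of 73 occupy positions 6–7 → each gets rank 7.
Sample 1 values → pooled ranks: 73→7, 73→7, 56→5, 56→5
Mean rank = (7 + 7 + 5 + 5) / 4 = 6.00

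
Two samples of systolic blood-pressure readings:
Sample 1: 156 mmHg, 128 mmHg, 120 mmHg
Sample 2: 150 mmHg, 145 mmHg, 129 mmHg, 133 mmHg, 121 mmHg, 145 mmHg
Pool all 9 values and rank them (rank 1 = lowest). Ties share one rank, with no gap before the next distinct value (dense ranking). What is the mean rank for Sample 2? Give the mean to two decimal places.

Sorted (ascending): 120, 121, 128, 129, 133, 145, 145, 150, 156
The 2 values of 145 share dense rank 6.
Remaining distinct values take the next consecutive integers.
Sample 2 values → pooled ranks: 150→7, 145→6, 129→4, 133→5, 121→2, 145→6
Mean rank = (7 + 6 + 4 + 5 + 2 + 6) / 6 = 5.00

5.00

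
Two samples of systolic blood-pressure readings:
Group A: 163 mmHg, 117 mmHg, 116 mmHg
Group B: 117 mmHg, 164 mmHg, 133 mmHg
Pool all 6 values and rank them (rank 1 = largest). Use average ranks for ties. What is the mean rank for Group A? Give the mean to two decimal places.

Sorted (descending): 164, 163, 133, 117, 117, 116
The 2 values of 117 occupy positions 4–5 → average rank (4+5)/2 = 4.5.
Group A values → pooled ranks: 163→2, 117→4.5, 116→6
Mean rank = (2 + 4.5 + 6) / 3 = 4.17

4.17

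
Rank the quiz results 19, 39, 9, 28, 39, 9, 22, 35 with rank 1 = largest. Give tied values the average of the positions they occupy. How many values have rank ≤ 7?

6

Sorted (descending): 39, 39, 35, 28, 22, 19, 9, 9
The 2 values of 39 occupy positions 1–2 → average rank (1+2)/2 = 1.5.
The 2 values of 9 occupy positions 7–8 → average rank (7+8)/2 = 7.5.
Ranks ≤ 7: {1.5, 1.5, 3, 4, 5, 6} → 6 values.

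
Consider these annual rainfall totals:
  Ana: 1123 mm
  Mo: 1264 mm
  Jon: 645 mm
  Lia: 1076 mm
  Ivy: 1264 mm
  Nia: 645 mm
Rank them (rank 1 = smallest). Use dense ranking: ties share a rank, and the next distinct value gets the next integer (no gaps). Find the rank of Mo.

4

Sorted (ascending): 645, 645, 1076, 1123, 1264, 1264
The 2 values of 645 share dense rank 1.
The 2 values of 1264 share dense rank 4.
Remaining distinct values take the next consecutive integers.
Mo has value 1264 mm → rank 4.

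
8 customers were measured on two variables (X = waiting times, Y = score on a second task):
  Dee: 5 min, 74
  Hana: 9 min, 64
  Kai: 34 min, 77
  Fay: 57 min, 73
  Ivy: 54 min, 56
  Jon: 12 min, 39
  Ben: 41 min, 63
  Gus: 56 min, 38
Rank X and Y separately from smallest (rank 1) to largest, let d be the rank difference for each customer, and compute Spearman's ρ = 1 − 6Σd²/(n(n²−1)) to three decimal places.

-0.333

Ranks of variable 1: 1, 2, 4, 8, 6, 3, 5, 7
Ranks of variable 2: 7, 5, 8, 6, 3, 2, 4, 1
d = r₁ − r₂: -6, -3, -4, 2, 3, 1, 1, 6
d²: 36, 9, 16, 4, 9, 1, 1, 36; Σd² = 112
ρ = 1 − 6·112/(8·63) = 1 − 672/504 = -0.333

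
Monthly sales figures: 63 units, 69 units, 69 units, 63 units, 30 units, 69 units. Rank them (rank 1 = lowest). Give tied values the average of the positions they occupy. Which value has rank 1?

30

Sorted (ascending): 30, 63, 63, 69, 69, 69
The 2 values of 63 occupy positions 2–3 → average rank (2+3)/2 = 2.5.
The 3 values of 69 occupy positions 4–6 → average rank 5.
Rank 1 → value 30.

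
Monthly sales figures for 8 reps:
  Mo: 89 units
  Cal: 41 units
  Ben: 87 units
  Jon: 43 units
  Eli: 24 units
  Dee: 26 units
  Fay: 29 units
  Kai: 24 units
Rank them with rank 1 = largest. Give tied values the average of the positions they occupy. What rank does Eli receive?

Sorted (descending): 89, 87, 43, 41, 29, 26, 24, 24
The 2 values of 24 occupy positions 7–8 → average rank (7+8)/2 = 7.5.
Eli has value 24 units → rank 7.5.

7.5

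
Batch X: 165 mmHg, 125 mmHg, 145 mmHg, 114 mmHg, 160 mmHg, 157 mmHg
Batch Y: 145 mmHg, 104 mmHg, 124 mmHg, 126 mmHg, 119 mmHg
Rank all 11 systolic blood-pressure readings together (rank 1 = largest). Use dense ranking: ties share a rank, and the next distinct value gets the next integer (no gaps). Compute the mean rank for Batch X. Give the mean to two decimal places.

Sorted (descending): 165, 160, 157, 145, 145, 126, 125, 124, 119, 114, 104
The 2 values of 145 share dense rank 4.
Remaining distinct values take the next consecutive integers.
Batch X values → pooled ranks: 165→1, 125→6, 145→4, 114→9, 160→2, 157→3
Mean rank = (1 + 6 + 4 + 9 + 2 + 3) / 6 = 4.17

4.17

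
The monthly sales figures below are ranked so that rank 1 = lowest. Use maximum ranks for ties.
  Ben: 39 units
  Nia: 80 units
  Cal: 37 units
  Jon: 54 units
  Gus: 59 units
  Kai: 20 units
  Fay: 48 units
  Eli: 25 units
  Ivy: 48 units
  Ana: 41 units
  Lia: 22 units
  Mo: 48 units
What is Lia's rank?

Sorted (ascending): 20, 22, 25, 37, 39, 41, 48, 48, 48, 54, 59, 80
The 3 values of 48 occupy positions 7–9 → each gets rank 9.
Lia has value 22 units → rank 2.

2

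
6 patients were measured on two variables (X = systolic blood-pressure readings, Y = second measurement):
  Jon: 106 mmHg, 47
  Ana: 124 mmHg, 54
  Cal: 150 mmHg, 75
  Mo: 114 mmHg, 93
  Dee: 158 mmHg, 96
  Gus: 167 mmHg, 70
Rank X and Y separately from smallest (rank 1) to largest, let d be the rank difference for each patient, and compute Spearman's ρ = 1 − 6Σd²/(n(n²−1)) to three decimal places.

Ranks of variable 1: 1, 3, 4, 2, 5, 6
Ranks of variable 2: 1, 2, 4, 5, 6, 3
d = r₁ − r₂: 0, 1, 0, -3, -1, 3
d²: 0, 1, 0, 9, 1, 9; Σd² = 20
ρ = 1 − 6·20/(6·35) = 1 − 120/210 = 0.429

0.429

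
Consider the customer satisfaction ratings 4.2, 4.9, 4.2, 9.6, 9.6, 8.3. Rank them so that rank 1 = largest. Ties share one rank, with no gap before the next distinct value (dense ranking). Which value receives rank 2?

8.3

Sorted (descending): 9.6, 9.6, 8.3, 4.9, 4.2, 4.2
The 2 values of 9.6 share dense rank 1.
The 2 values of 4.2 share dense rank 4.
Remaining distinct values take the next consecutive integers.
Rank 2 → value 8.3.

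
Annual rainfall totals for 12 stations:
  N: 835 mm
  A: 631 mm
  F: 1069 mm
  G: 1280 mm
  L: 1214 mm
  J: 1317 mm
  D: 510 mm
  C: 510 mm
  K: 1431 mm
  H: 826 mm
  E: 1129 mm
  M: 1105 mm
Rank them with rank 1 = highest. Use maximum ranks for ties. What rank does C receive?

12

Sorted (descending): 1431, 1317, 1280, 1214, 1129, 1105, 1069, 835, 826, 631, 510, 510
The 2 values of 510 occupy positions 11–12 → each gets rank 12.
C has value 510 mm → rank 12.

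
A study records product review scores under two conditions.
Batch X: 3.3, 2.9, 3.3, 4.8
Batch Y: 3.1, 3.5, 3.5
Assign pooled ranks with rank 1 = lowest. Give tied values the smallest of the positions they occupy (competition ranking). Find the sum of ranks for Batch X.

Sorted (ascending): 2.9, 3.1, 3.3, 3.3, 3.5, 3.5, 4.8
The 2 values of 3.3 occupy positions 3–4 → each gets rank 3.
The 2 values of 3.5 occupy positions 5–6 → each gets rank 5.
Batch X values → pooled ranks: 3.3→3, 2.9→1, 3.3→3, 4.8→7
Rank sum = 3 + 1 + 3 + 7 = 14

14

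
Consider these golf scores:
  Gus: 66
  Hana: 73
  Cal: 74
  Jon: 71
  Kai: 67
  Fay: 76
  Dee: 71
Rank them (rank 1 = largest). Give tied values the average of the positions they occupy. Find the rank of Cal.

2

Sorted (descending): 76, 74, 73, 71, 71, 67, 66
The 2 values of 71 occupy positions 4–5 → average rank (4+5)/2 = 4.5.
Cal has value 74 → rank 2.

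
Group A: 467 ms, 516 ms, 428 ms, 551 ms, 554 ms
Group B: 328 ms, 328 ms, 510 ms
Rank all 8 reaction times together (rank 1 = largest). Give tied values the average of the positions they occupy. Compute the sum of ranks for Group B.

Sorted (descending): 554, 551, 516, 510, 467, 428, 328, 328
The 2 values of 328 occupy positions 7–8 → average rank (7+8)/2 = 7.5.
Group B values → pooled ranks: 328→7.5, 328→7.5, 510→4
Rank sum = 7.5 + 7.5 + 4 = 19

19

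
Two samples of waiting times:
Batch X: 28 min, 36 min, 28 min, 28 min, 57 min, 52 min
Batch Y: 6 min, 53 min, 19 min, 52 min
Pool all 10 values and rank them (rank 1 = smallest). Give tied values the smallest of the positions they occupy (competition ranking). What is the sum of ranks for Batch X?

Sorted (ascending): 6, 19, 28, 28, 28, 36, 52, 52, 53, 57
The 3 values of 28 occupy positions 3–5 → each gets rank 3.
The 2 values of 52 occupy positions 7–8 → each gets rank 7.
Batch X values → pooled ranks: 28→3, 36→6, 28→3, 28→3, 57→10, 52→7
Rank sum = 3 + 6 + 3 + 3 + 10 + 7 = 32

32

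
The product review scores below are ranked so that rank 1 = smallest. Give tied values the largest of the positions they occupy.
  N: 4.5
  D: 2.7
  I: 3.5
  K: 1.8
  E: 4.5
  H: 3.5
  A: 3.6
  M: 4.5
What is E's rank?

8

Sorted (ascending): 1.8, 2.7, 3.5, 3.5, 3.6, 4.5, 4.5, 4.5
The 2 values of 3.5 occupy positions 3–4 → each gets rank 4.
The 3 values of 4.5 occupy positions 6–8 → each gets rank 8.
E has value 4.5 → rank 8.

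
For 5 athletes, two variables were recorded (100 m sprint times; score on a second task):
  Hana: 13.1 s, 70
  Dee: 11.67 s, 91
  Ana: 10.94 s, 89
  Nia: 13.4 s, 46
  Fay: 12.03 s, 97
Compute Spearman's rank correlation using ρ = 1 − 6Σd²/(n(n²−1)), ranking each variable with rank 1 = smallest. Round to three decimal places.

Ranks of variable 1: 4, 2, 1, 5, 3
Ranks of variable 2: 2, 4, 3, 1, 5
d = r₁ − r₂: 2, -2, -2, 4, -2
d²: 4, 4, 4, 16, 4; Σd² = 32
ρ = 1 − 6·32/(5·24) = 1 − 192/120 = -0.600

-0.600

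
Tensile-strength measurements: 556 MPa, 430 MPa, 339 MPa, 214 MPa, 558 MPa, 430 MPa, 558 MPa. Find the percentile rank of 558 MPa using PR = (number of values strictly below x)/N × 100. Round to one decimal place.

N = 7.
Strictly below 558: 5. Equal to 558: 2.
PR = 5/7 × 100 = 71.4

71.4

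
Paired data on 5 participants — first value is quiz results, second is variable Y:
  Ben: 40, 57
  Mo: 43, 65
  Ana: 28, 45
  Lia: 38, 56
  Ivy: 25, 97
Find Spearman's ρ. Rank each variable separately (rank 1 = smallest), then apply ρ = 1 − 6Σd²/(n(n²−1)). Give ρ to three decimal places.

0.000

Ranks of variable 1: 4, 5, 2, 3, 1
Ranks of variable 2: 3, 4, 1, 2, 5
d = r₁ − r₂: 1, 1, 1, 1, -4
d²: 1, 1, 1, 1, 16; Σd² = 20
ρ = 1 − 6·20/(5·24) = 1 − 120/120 = 0.000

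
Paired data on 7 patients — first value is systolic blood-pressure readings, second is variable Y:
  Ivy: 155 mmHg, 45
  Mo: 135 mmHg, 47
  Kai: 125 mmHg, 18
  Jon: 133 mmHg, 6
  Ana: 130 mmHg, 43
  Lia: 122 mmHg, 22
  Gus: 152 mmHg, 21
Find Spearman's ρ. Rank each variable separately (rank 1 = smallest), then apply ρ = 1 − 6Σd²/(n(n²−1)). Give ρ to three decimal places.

Ranks of variable 1: 7, 5, 2, 4, 3, 1, 6
Ranks of variable 2: 6, 7, 2, 1, 5, 4, 3
d = r₁ − r₂: 1, -2, 0, 3, -2, -3, 3
d²: 1, 4, 0, 9, 4, 9, 9; Σd² = 36
ρ = 1 − 6·36/(7·48) = 1 − 216/336 = 0.357

0.357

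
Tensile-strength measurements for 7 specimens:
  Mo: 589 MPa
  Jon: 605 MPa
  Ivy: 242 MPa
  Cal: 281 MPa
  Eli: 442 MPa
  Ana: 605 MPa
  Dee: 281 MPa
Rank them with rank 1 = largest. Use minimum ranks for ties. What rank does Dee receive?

5

Sorted (descending): 605, 605, 589, 442, 281, 281, 242
The 2 values of 605 occupy positions 1–2 → each gets rank 1.
The 2 values of 281 occupy positions 5–6 → each gets rank 5.
Dee has value 281 MPa → rank 5.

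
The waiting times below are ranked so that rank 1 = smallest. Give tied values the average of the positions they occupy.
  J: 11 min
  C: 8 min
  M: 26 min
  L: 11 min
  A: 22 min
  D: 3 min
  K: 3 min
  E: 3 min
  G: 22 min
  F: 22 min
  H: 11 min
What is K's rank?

Sorted (ascending): 3, 3, 3, 8, 11, 11, 11, 22, 22, 22, 26
The 3 values of 3 occupy positions 1–3 → average rank 2.
The 3 values of 11 occupy positions 5–7 → average rank 6.
The 3 values of 22 occupy positions 8–10 → average rank 9.
K has value 3 min → rank 2.

2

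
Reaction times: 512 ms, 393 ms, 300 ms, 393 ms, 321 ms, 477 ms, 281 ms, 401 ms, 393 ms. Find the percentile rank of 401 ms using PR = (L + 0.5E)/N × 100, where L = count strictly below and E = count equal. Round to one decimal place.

72.2

N = 9.
Strictly below 401: 6. Equal to 401: 1.
PR = (6 + 0.5·1)/9 × 100 = 72.2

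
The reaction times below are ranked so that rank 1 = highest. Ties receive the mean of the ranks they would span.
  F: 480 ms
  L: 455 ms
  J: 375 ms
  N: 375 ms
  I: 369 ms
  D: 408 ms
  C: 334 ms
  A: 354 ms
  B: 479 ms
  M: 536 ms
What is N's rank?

6.5

Sorted (descending): 536, 480, 479, 455, 408, 375, 375, 369, 354, 334
The 2 values of 375 occupy positions 6–7 → average rank (6+7)/2 = 6.5.
N has value 375 ms → rank 6.5.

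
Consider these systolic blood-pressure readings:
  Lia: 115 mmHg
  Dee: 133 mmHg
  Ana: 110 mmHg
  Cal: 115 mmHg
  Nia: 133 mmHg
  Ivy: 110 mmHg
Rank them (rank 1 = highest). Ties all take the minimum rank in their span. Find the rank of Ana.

5

Sorted (descending): 133, 133, 115, 115, 110, 110
The 2 values of 133 occupy positions 1–2 → each gets rank 1.
The 2 values of 115 occupy positions 3–4 → each gets rank 3.
The 2 values of 110 occupy positions 5–6 → each gets rank 5.
Ana has value 110 mmHg → rank 5.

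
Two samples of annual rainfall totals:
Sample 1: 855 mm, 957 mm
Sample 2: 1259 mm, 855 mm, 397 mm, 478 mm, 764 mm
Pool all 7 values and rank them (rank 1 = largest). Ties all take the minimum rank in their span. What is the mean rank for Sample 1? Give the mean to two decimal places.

2.50

Sorted (descending): 1259, 957, 855, 855, 764, 478, 397
The 2 values of 855 occupy positions 3–4 → each gets rank 3.
Sample 1 values → pooled ranks: 855→3, 957→2
Mean rank = (3 + 2) / 2 = 2.50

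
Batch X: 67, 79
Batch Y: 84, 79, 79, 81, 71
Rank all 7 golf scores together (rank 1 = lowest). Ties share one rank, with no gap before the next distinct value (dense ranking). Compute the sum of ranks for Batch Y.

Sorted (ascending): 67, 71, 79, 79, 79, 81, 84
The 3 values of 79 share dense rank 3.
Remaining distinct values take the next consecutive integers.
Batch Y values → pooled ranks: 84→5, 79→3, 79→3, 81→4, 71→2
Rank sum = 5 + 3 + 3 + 4 + 2 = 17

17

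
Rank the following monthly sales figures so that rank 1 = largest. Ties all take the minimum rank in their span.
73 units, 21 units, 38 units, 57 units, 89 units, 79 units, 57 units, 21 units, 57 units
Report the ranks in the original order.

Sorted (descending): 89, 79, 73, 57, 57, 57, 38, 21, 21
The 3 values of 57 occupy positions 4–6 → each gets rank 4.
The 2 values of 21 occupy positions 8–9 → each gets rank 8.

3, 8, 7, 4, 1, 2, 4, 8, 4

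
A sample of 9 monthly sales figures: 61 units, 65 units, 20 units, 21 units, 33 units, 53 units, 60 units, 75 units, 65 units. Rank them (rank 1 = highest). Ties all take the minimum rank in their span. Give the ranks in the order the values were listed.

4, 2, 9, 8, 7, 6, 5, 1, 2

Sorted (descending): 75, 65, 65, 61, 60, 53, 33, 21, 20
The 2 values of 65 occupy positions 2–3 → each gets rank 2.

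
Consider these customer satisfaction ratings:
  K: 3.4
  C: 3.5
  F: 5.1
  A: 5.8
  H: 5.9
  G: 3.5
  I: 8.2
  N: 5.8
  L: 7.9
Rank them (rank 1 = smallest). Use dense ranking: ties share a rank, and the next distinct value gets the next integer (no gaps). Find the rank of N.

Sorted (ascending): 3.4, 3.5, 3.5, 5.1, 5.8, 5.8, 5.9, 7.9, 8.2
The 2 values of 3.5 share dense rank 2.
The 2 values of 5.8 share dense rank 4.
Remaining distinct values take the next consecutive integers.
N has value 5.8 → rank 4.

4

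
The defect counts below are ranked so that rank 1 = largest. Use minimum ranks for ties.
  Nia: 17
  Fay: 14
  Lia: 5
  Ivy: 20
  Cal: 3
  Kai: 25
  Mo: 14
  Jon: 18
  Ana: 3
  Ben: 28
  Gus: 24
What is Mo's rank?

7

Sorted (descending): 28, 25, 24, 20, 18, 17, 14, 14, 5, 3, 3
The 2 values of 14 occupy positions 7–8 → each gets rank 7.
The 2 values of 3 occupy positions 10–11 → each gets rank 10.
Mo has value 14 → rank 7.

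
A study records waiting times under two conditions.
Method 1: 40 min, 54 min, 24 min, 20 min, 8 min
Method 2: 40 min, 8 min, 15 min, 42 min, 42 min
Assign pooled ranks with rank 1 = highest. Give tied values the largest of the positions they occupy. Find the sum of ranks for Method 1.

Sorted (descending): 54, 42, 42, 40, 40, 24, 20, 15, 8, 8
The 2 values of 42 occupy positions 2–3 → each gets rank 3.
The 2 values of 40 occupy positions 4–5 → each gets rank 5.
The 2 values of 8 occupy positions 9–10 → each gets rank 10.
Method 1 values → pooled ranks: 40→5, 54→1, 24→6, 20→7, 8→10
Rank sum = 5 + 1 + 6 + 7 + 10 = 29

29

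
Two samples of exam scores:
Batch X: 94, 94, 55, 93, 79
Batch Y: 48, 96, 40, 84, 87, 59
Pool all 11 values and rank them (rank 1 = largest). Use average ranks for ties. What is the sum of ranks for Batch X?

Sorted (descending): 96, 94, 94, 93, 87, 84, 79, 59, 55, 48, 40
The 2 values of 94 occupy positions 2–3 → average rank (2+3)/2 = 2.5.
Batch X values → pooled ranks: 94→2.5, 94→2.5, 55→9, 93→4, 79→7
Rank sum = 2.5 + 2.5 + 9 + 4 + 7 = 25

25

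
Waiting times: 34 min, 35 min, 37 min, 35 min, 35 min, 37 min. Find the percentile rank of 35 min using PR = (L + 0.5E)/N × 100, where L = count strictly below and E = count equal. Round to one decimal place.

41.7

N = 6.
Strictly below 35: 1. Equal to 35: 3.
PR = (1 + 0.5·3)/6 × 100 = 41.7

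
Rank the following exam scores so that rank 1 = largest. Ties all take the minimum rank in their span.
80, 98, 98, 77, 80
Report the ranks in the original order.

3, 1, 1, 5, 3

Sorted (descending): 98, 98, 80, 80, 77
The 2 values of 98 occupy positions 1–2 → each gets rank 1.
The 2 values of 80 occupy positions 3–4 → each gets rank 3.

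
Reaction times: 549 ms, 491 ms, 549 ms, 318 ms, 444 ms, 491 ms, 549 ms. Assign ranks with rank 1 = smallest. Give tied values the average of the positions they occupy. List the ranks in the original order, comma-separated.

6, 3.5, 6, 1, 2, 3.5, 6

Sorted (ascending): 318, 444, 491, 491, 549, 549, 549
The 2 values of 491 occupy positions 3–4 → average rank (3+4)/2 = 3.5.
The 3 values of 549 occupy positions 5–7 → average rank 6.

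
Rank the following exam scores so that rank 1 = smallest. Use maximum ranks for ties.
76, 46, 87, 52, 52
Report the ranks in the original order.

Sorted (ascending): 46, 52, 52, 76, 87
The 2 values of 52 occupy positions 2–3 → each gets rank 3.

4, 1, 5, 3, 3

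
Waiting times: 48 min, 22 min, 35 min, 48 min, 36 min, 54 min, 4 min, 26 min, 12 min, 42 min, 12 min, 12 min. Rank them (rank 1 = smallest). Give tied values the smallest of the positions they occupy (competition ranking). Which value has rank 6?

26

Sorted (ascending): 4, 12, 12, 12, 22, 26, 35, 36, 42, 48, 48, 54
The 3 values of 12 occupy positions 2–4 → each gets rank 2.
The 2 values of 48 occupy positions 10–11 → each gets rank 10.
Rank 6 → value 26.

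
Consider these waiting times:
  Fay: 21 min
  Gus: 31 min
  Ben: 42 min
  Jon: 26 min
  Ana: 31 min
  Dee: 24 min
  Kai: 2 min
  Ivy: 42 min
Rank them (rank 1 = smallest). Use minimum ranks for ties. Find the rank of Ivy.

Sorted (ascending): 2, 21, 24, 26, 31, 31, 42, 42
The 2 values of 31 occupy positions 5–6 → each gets rank 5.
The 2 values of 42 occupy positions 7–8 → each gets rank 7.
Ivy has value 42 min → rank 7.

7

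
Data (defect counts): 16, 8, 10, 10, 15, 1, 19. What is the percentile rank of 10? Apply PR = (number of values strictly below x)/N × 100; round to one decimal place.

28.6

N = 7.
Strictly below 10: 2. Equal to 10: 2.
PR = 2/7 × 100 = 28.6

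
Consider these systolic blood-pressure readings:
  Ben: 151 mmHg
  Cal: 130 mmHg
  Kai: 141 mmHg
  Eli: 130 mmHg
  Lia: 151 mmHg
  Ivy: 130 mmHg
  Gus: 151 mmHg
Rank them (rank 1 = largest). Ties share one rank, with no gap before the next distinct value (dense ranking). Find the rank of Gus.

1

Sorted (descending): 151, 151, 151, 141, 130, 130, 130
The 3 values of 151 share dense rank 1.
The 3 values of 130 share dense rank 3.
Remaining distinct values take the next consecutive integers.
Gus has value 151 mmHg → rank 1.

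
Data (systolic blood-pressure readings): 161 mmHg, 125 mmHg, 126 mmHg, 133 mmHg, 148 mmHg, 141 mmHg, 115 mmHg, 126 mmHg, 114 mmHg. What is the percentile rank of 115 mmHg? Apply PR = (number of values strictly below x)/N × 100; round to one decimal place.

N = 9.
Strictly below 115: 1. Equal to 115: 1.
PR = 1/9 × 100 = 11.1

11.1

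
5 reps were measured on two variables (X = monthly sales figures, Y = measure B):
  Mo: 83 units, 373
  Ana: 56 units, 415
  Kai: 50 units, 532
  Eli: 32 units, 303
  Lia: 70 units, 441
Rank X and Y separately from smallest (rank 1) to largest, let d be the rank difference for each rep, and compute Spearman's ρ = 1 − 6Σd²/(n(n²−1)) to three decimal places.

0.100

Ranks of variable 1: 5, 3, 2, 1, 4
Ranks of variable 2: 2, 3, 5, 1, 4
d = r₁ − r₂: 3, 0, -3, 0, 0
d²: 9, 0, 9, 0, 0; Σd² = 18
ρ = 1 − 6·18/(5·24) = 1 − 108/120 = 0.100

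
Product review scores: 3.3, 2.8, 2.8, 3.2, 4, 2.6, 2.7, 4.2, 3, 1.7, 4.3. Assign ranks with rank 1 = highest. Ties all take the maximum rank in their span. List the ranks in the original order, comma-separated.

4, 8, 8, 5, 3, 10, 9, 2, 6, 11, 1

Sorted (descending): 4.3, 4.2, 4, 3.3, 3.2, 3, 2.8, 2.8, 2.7, 2.6, 1.7
The 2 values of 2.8 occupy positions 7–8 → each gets rank 8.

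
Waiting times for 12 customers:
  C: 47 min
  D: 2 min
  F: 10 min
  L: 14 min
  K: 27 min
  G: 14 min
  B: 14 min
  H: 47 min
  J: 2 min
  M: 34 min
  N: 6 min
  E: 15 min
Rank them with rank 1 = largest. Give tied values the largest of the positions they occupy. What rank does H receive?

Sorted (descending): 47, 47, 34, 27, 15, 14, 14, 14, 10, 6, 2, 2
The 2 values of 47 occupy positions 1–2 → each gets rank 2.
The 3 values of 14 occupy positions 6–8 → each gets rank 8.
The 2 values of 2 occupy positions 11–12 → each gets rank 12.
H has value 47 min → rank 2.

2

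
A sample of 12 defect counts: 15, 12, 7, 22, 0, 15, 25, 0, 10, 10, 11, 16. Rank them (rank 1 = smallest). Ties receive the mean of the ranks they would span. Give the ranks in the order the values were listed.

Sorted (ascending): 0, 0, 7, 10, 10, 11, 12, 15, 15, 16, 22, 25
The 2 values of 0 occupy positions 1–2 → average rank (1+2)/2 = 1.5.
The 2 values of 10 occupy positions 4–5 → average rank (4+5)/2 = 4.5.
The 2 values of 15 occupy positions 8–9 → average rank (8+9)/2 = 8.5.

8.5, 7, 3, 11, 1.5, 8.5, 12, 1.5, 4.5, 4.5, 6, 10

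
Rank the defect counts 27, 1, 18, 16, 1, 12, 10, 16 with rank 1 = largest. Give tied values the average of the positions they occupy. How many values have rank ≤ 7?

Sorted (descending): 27, 18, 16, 16, 12, 10, 1, 1
The 2 values of 16 occupy positions 3–4 → average rank (3+4)/2 = 3.5.
The 2 values of 1 occupy positions 7–8 → average rank (7+8)/2 = 7.5.
Ranks ≤ 7: {1, 2, 3.5, 3.5, 5, 6} → 6 values.

6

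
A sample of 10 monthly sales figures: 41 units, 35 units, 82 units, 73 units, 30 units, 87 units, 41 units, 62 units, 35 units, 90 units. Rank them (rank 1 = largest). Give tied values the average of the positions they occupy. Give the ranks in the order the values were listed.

6.5, 8.5, 3, 4, 10, 2, 6.5, 5, 8.5, 1

Sorted (descending): 90, 87, 82, 73, 62, 41, 41, 35, 35, 30
The 2 values of 41 occupy positions 6–7 → average rank (6+7)/2 = 6.5.
The 2 values of 35 occupy positions 8–9 → average rank (8+9)/2 = 8.5.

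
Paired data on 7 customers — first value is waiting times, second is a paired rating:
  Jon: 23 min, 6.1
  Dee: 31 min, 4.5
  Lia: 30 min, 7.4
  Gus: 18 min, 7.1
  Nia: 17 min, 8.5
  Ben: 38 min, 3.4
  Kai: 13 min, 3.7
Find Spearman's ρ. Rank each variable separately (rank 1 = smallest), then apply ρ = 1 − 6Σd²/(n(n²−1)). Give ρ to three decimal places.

-0.357

Ranks of variable 1: 4, 6, 5, 3, 2, 7, 1
Ranks of variable 2: 4, 3, 6, 5, 7, 1, 2
d = r₁ − r₂: 0, 3, -1, -2, -5, 6, -1
d²: 0, 9, 1, 4, 25, 36, 1; Σd² = 76
ρ = 1 − 6·76/(7·48) = 1 − 456/336 = -0.357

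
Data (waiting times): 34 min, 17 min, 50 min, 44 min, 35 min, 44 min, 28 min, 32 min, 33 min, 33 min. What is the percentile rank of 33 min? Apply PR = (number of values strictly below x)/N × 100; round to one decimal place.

30.0

N = 10.
Strictly below 33: 3. Equal to 33: 2.
PR = 3/10 × 100 = 30.0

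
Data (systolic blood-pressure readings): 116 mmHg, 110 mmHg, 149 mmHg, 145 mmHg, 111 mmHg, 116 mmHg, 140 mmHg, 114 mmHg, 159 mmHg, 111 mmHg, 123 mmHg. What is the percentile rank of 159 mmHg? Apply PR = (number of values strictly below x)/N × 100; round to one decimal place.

N = 11.
Strictly below 159: 10. Equal to 159: 1.
PR = 10/11 × 100 = 90.9

90.9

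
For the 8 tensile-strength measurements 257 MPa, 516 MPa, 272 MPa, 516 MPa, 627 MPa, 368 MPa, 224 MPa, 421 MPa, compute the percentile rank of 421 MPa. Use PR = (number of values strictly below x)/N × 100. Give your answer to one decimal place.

N = 8.
Strictly below 421: 4. Equal to 421: 1.
PR = 4/8 × 100 = 50.0

50.0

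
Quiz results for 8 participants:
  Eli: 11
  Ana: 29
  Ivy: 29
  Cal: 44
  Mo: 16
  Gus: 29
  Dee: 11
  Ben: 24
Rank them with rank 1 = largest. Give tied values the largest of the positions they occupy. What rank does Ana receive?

4

Sorted (descending): 44, 29, 29, 29, 24, 16, 11, 11
The 3 values of 29 occupy positions 2–4 → each gets rank 4.
The 2 values of 11 occupy positions 7–8 → each gets rank 8.
Ana has value 29 → rank 4.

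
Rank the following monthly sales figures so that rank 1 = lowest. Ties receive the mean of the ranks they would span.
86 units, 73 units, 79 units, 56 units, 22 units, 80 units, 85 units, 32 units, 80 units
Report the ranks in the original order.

9, 4, 5, 3, 1, 6.5, 8, 2, 6.5

Sorted (ascending): 22, 32, 56, 73, 79, 80, 80, 85, 86
The 2 values of 80 occupy positions 6–7 → average rank (6+7)/2 = 6.5.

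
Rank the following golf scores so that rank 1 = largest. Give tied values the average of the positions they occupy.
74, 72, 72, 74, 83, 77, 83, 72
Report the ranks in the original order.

Sorted (descending): 83, 83, 77, 74, 74, 72, 72, 72
The 2 values of 83 occupy positions 1–2 → average rank (1+2)/2 = 1.5.
The 2 values of 74 occupy positions 4–5 → average rank (4+5)/2 = 4.5.
The 3 values of 72 occupy positions 6–8 → average rank 7.

4.5, 7, 7, 4.5, 1.5, 3, 1.5, 7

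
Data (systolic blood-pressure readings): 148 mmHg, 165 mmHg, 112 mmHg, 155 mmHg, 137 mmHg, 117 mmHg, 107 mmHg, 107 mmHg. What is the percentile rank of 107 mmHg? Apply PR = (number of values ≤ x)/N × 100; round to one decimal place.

25.0

N = 8.
Strictly below 107: 0. Equal to 107: 2.
PR = 2/8 × 100 = 25.0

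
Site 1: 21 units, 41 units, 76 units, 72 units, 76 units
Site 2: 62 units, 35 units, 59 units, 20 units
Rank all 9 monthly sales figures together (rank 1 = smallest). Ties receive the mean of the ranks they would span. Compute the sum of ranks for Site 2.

Sorted (ascending): 20, 21, 35, 41, 59, 62, 72, 76, 76
The 2 values of 76 occupy positions 8–9 → average rank (8+9)/2 = 8.5.
Site 2 values → pooled ranks: 62→6, 35→3, 59→5, 20→1
Rank sum = 6 + 3 + 5 + 1 = 15

15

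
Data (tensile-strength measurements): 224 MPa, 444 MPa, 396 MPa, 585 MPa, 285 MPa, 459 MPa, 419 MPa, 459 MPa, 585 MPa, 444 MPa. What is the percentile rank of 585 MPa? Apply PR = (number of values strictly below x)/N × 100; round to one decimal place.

80.0

N = 10.
Strictly below 585: 8. Equal to 585: 2.
PR = 8/10 × 100 = 80.0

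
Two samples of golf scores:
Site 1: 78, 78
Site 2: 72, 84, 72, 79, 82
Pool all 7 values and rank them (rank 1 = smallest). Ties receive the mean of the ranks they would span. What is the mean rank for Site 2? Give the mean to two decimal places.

Sorted (ascending): 72, 72, 78, 78, 79, 82, 84
The 2 values of 72 occupy positions 1–2 → average rank (1+2)/2 = 1.5.
The 2 values of 78 occupy positions 3–4 → average rank (3+4)/2 = 3.5.
Site 2 values → pooled ranks: 72→1.5, 84→7, 72→1.5, 79→5, 82→6
Mean rank = (1.5 + 7 + 1.5 + 5 + 6) / 5 = 4.20

4.20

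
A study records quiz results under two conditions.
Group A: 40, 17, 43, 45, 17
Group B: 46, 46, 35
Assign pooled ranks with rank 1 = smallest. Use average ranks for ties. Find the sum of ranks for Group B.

Sorted (ascending): 17, 17, 35, 40, 43, 45, 46, 46
The 2 values of 17 occupy positions 1–2 → average rank (1+2)/2 = 1.5.
The 2 values of 46 occupy positions 7–8 → average rank (7+8)/2 = 7.5.
Group B values → pooled ranks: 46→7.5, 46→7.5, 35→3
Rank sum = 7.5 + 7.5 + 3 = 18

18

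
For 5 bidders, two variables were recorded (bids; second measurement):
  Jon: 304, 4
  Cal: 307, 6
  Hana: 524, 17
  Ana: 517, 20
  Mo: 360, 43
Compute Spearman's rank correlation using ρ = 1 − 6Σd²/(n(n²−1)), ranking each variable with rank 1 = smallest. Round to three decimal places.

0.600

Ranks of variable 1: 1, 2, 5, 4, 3
Ranks of variable 2: 1, 2, 3, 4, 5
d = r₁ − r₂: 0, 0, 2, 0, -2
d²: 0, 0, 4, 0, 4; Σd² = 8
ρ = 1 − 6·8/(5·24) = 1 − 48/120 = 0.600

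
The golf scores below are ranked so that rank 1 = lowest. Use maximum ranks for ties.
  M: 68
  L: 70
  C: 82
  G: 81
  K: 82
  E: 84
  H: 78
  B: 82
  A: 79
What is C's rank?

8

Sorted (ascending): 68, 70, 78, 79, 81, 82, 82, 82, 84
The 3 values of 82 occupy positions 6–8 → each gets rank 8.
C has value 82 → rank 8.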